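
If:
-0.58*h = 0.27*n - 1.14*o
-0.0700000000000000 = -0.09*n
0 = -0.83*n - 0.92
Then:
No Solution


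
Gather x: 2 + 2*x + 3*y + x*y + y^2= x*(y + 2) + y^2 + 3*y + 2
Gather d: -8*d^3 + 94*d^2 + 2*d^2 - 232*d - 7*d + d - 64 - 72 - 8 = -8*d^3 + 96*d^2 - 238*d - 144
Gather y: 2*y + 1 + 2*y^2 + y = 2*y^2 + 3*y + 1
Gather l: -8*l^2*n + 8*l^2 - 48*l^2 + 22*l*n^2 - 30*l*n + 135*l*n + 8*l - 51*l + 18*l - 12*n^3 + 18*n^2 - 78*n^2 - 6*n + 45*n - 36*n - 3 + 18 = l^2*(-8*n - 40) + l*(22*n^2 + 105*n - 25) - 12*n^3 - 60*n^2 + 3*n + 15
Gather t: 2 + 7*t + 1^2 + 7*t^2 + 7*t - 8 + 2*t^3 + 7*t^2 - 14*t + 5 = 2*t^3 + 14*t^2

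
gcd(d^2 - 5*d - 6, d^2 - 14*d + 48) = d - 6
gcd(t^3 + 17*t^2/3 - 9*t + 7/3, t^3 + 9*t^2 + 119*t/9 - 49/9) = t^2 + 20*t/3 - 7/3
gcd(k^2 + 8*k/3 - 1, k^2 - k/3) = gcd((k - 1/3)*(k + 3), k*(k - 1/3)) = k - 1/3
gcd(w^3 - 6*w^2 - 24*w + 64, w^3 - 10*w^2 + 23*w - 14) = w - 2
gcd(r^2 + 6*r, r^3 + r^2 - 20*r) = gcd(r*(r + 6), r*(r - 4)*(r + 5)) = r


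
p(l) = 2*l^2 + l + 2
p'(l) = 4*l + 1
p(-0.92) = 2.77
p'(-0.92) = -2.68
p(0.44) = 2.83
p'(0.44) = 2.76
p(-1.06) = 3.19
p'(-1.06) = -3.24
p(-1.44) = 4.71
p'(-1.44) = -4.76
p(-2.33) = 10.53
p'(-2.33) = -8.32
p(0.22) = 2.32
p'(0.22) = 1.88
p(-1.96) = 7.72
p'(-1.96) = -6.84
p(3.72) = 33.40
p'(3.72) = 15.88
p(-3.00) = 17.00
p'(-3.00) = -11.00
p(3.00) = 23.00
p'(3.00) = 13.00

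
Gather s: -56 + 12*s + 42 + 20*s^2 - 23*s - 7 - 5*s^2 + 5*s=15*s^2 - 6*s - 21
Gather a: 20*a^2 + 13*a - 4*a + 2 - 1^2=20*a^2 + 9*a + 1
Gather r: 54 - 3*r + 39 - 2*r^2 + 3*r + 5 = 98 - 2*r^2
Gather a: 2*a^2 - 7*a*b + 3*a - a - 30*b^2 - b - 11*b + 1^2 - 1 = 2*a^2 + a*(2 - 7*b) - 30*b^2 - 12*b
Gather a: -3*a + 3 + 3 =6 - 3*a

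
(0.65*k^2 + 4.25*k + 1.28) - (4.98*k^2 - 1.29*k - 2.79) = -4.33*k^2 + 5.54*k + 4.07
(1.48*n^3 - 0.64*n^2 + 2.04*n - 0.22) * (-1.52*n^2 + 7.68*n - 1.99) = -2.2496*n^5 + 12.3392*n^4 - 10.9612*n^3 + 17.2752*n^2 - 5.7492*n + 0.4378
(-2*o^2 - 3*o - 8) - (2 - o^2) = -o^2 - 3*o - 10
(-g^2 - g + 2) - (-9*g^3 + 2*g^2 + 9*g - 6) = 9*g^3 - 3*g^2 - 10*g + 8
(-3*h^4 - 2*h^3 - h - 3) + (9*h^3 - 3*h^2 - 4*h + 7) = -3*h^4 + 7*h^3 - 3*h^2 - 5*h + 4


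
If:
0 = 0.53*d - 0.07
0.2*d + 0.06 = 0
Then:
No Solution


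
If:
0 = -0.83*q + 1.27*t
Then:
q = 1.53012048192771*t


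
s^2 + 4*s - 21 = (s - 3)*(s + 7)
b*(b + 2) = b^2 + 2*b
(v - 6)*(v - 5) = v^2 - 11*v + 30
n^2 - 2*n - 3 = (n - 3)*(n + 1)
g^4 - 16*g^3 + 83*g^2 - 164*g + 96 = (g - 8)*(g - 4)*(g - 3)*(g - 1)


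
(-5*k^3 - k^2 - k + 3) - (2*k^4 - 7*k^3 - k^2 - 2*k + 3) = -2*k^4 + 2*k^3 + k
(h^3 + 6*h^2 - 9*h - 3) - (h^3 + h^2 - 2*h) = 5*h^2 - 7*h - 3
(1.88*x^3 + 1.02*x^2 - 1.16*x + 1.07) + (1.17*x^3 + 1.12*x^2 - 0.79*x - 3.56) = 3.05*x^3 + 2.14*x^2 - 1.95*x - 2.49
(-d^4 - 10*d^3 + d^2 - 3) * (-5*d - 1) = 5*d^5 + 51*d^4 + 5*d^3 - d^2 + 15*d + 3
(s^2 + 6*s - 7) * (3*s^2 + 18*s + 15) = 3*s^4 + 36*s^3 + 102*s^2 - 36*s - 105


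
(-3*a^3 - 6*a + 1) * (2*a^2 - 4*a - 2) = -6*a^5 + 12*a^4 - 6*a^3 + 26*a^2 + 8*a - 2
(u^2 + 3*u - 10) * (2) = 2*u^2 + 6*u - 20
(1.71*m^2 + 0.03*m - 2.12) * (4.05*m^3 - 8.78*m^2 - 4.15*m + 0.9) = 6.9255*m^5 - 14.8923*m^4 - 15.9459*m^3 + 20.0281*m^2 + 8.825*m - 1.908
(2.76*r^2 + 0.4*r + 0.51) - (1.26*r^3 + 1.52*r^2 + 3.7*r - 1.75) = -1.26*r^3 + 1.24*r^2 - 3.3*r + 2.26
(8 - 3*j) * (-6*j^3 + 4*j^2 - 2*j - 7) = 18*j^4 - 60*j^3 + 38*j^2 + 5*j - 56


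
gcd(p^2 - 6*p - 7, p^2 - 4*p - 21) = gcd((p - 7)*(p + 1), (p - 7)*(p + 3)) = p - 7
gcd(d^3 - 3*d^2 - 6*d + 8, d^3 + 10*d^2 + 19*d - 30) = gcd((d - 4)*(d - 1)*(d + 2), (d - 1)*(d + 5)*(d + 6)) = d - 1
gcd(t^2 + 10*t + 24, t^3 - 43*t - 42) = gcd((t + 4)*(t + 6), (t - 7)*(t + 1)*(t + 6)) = t + 6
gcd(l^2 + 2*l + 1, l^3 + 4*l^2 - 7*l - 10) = l + 1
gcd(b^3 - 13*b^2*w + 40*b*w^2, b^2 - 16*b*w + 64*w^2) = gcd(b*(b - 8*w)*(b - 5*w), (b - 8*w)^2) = -b + 8*w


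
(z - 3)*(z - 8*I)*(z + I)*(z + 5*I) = z^4 - 3*z^3 - 2*I*z^3 + 43*z^2 + 6*I*z^2 - 129*z + 40*I*z - 120*I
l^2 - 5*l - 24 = (l - 8)*(l + 3)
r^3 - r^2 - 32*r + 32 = (r - 1)*(r - 4*sqrt(2))*(r + 4*sqrt(2))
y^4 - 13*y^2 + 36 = (y - 3)*(y - 2)*(y + 2)*(y + 3)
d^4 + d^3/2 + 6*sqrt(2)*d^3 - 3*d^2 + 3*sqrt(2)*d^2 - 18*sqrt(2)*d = d*(d - 3/2)*(d + 2)*(d + 6*sqrt(2))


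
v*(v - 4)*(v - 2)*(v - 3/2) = v^4 - 15*v^3/2 + 17*v^2 - 12*v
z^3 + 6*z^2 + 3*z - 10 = (z - 1)*(z + 2)*(z + 5)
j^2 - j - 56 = (j - 8)*(j + 7)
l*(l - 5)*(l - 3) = l^3 - 8*l^2 + 15*l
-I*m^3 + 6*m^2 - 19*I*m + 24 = (m - 3*I)*(m + 8*I)*(-I*m + 1)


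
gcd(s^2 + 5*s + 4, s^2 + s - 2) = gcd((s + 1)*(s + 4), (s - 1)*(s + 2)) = 1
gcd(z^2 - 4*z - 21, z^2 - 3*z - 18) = z + 3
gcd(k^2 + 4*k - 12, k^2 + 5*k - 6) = k + 6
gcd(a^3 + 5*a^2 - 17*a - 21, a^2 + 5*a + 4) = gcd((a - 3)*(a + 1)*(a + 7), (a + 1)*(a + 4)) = a + 1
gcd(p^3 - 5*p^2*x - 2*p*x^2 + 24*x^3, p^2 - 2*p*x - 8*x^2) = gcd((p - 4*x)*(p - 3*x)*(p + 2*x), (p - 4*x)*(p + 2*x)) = -p^2 + 2*p*x + 8*x^2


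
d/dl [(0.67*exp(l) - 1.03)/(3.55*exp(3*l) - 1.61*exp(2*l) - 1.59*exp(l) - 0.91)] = (-4.757*exp(3*l) + 12.0482*exp(2*l) - 3.3166*exp(l) - 2.2474)*exp(l)/(12.6025*exp(6*l) - 11.431*exp(5*l) - 8.6969*exp(4*l) - 1.3412*exp(3*l) + 5.4583*exp(2*l) + 2.8938*exp(l) + 0.8281)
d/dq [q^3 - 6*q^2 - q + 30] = 3*q^2 - 12*q - 1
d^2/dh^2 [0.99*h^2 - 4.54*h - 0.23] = 1.98000000000000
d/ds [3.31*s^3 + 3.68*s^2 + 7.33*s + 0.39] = 9.93*s^2 + 7.36*s + 7.33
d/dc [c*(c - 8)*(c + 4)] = 3*c^2 - 8*c - 32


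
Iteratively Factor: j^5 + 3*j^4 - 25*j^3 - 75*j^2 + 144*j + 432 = (j + 4)*(j^4 - j^3 - 21*j^2 + 9*j + 108) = (j - 3)*(j + 4)*(j^3 + 2*j^2 - 15*j - 36) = (j - 3)*(j + 3)*(j + 4)*(j^2 - j - 12) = (j - 3)*(j + 3)^2*(j + 4)*(j - 4)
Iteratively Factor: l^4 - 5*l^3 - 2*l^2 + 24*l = (l - 3)*(l^3 - 2*l^2 - 8*l) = (l - 4)*(l - 3)*(l^2 + 2*l) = (l - 4)*(l - 3)*(l + 2)*(l)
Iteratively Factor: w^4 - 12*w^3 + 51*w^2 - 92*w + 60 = (w - 3)*(w^3 - 9*w^2 + 24*w - 20) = (w - 3)*(w - 2)*(w^2 - 7*w + 10) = (w - 3)*(w - 2)^2*(w - 5)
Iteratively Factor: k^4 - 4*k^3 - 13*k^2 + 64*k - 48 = (k - 3)*(k^3 - k^2 - 16*k + 16) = (k - 4)*(k - 3)*(k^2 + 3*k - 4) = (k - 4)*(k - 3)*(k + 4)*(k - 1)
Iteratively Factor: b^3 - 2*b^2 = (b)*(b^2 - 2*b) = b^2*(b - 2)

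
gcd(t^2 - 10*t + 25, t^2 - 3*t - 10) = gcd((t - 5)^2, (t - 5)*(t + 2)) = t - 5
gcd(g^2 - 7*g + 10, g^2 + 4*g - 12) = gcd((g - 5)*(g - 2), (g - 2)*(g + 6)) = g - 2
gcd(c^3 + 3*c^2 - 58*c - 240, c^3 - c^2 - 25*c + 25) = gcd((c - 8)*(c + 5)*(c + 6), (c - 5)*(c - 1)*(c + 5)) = c + 5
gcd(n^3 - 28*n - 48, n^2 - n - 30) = n - 6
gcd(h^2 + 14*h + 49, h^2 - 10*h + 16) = 1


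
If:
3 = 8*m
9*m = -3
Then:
No Solution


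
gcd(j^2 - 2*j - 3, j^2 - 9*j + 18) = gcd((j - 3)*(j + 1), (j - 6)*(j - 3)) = j - 3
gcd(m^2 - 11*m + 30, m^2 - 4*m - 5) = m - 5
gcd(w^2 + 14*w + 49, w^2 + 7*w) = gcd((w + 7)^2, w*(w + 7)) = w + 7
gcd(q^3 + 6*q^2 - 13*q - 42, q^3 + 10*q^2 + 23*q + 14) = q^2 + 9*q + 14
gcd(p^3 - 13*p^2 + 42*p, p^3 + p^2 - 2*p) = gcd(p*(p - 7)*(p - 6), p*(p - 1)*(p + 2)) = p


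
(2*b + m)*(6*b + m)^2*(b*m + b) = 72*b^4*m + 72*b^4 + 60*b^3*m^2 + 60*b^3*m + 14*b^2*m^3 + 14*b^2*m^2 + b*m^4 + b*m^3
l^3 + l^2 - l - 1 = (l - 1)*(l + 1)^2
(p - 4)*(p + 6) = p^2 + 2*p - 24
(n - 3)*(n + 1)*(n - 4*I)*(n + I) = n^4 - 2*n^3 - 3*I*n^3 + n^2 + 6*I*n^2 - 8*n + 9*I*n - 12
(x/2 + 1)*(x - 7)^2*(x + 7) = x^4/2 - 5*x^3/2 - 63*x^2/2 + 245*x/2 + 343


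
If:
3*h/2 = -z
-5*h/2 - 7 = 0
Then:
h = -14/5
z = 21/5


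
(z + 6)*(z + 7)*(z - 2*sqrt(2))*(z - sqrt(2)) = z^4 - 3*sqrt(2)*z^3 + 13*z^3 - 39*sqrt(2)*z^2 + 46*z^2 - 126*sqrt(2)*z + 52*z + 168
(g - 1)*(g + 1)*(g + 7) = g^3 + 7*g^2 - g - 7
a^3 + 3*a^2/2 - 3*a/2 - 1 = (a - 1)*(a + 1/2)*(a + 2)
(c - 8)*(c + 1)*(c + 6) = c^3 - c^2 - 50*c - 48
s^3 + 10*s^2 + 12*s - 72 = (s - 2)*(s + 6)^2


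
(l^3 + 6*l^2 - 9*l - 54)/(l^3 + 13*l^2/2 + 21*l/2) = 2*(l^2 + 3*l - 18)/(l*(2*l + 7))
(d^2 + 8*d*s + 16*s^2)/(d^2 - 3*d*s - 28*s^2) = (-d - 4*s)/(-d + 7*s)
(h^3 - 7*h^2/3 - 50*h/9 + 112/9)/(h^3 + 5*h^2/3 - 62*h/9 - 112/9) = (h - 2)/(h + 2)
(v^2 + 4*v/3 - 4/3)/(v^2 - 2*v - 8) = (v - 2/3)/(v - 4)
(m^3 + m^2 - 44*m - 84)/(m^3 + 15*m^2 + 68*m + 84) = (m - 7)/(m + 7)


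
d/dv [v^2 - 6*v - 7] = 2*v - 6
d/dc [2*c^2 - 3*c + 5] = 4*c - 3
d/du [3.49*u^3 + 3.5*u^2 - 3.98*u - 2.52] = 10.47*u^2 + 7.0*u - 3.98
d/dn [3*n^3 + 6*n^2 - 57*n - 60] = 9*n^2 + 12*n - 57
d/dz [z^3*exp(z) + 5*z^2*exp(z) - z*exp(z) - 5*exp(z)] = (z^3 + 8*z^2 + 9*z - 6)*exp(z)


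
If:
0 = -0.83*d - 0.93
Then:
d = -1.12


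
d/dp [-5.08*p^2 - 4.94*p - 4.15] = -10.16*p - 4.94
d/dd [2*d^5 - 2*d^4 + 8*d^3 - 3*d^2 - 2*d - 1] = 10*d^4 - 8*d^3 + 24*d^2 - 6*d - 2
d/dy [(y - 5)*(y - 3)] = 2*y - 8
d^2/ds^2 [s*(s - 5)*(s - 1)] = 6*s - 12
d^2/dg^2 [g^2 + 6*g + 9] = 2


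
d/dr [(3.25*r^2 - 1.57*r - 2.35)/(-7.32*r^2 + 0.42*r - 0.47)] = (-10.1274*r^2 - 37.459*r + 1.7249)/(53.5824*r^4 - 6.1488*r^3 + 7.0572*r^2 - 0.3948*r + 0.2209)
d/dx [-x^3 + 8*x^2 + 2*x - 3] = -3*x^2 + 16*x + 2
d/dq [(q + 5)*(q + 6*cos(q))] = q - (q + 5)*(6*sin(q) - 1) + 6*cos(q)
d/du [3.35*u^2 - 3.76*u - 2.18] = 6.7*u - 3.76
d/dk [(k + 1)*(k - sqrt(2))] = 2*k - sqrt(2) + 1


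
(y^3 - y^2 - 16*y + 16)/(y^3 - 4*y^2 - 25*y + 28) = (y - 4)/(y - 7)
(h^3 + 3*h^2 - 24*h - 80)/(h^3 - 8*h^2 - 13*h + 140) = (h + 4)/(h - 7)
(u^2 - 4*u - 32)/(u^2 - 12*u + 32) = (u + 4)/(u - 4)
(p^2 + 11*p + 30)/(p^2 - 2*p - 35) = (p + 6)/(p - 7)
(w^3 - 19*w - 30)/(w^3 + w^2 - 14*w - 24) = (w - 5)/(w - 4)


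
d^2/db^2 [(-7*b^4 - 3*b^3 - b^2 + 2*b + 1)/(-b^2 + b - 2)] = 2*(7*b^6 - 21*b^5 + 63*b^4 - 116*b^3 + 141*b^2 + 51*b + 1)/(b^6 - 3*b^5 + 9*b^4 - 13*b^3 + 18*b^2 - 12*b + 8)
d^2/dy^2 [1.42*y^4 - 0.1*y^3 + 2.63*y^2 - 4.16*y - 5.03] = 17.04*y^2 - 0.6*y + 5.26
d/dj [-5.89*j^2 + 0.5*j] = 0.5 - 11.78*j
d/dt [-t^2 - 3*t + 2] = -2*t - 3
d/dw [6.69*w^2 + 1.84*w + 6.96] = 13.38*w + 1.84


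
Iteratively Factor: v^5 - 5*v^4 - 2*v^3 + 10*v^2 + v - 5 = (v - 1)*(v^4 - 4*v^3 - 6*v^2 + 4*v + 5) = (v - 1)*(v + 1)*(v^3 - 5*v^2 - v + 5) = (v - 1)*(v + 1)^2*(v^2 - 6*v + 5) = (v - 5)*(v - 1)*(v + 1)^2*(v - 1)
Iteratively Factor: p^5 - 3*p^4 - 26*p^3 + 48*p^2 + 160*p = (p - 5)*(p^4 + 2*p^3 - 16*p^2 - 32*p) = (p - 5)*(p + 4)*(p^3 - 2*p^2 - 8*p) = (p - 5)*(p - 4)*(p + 4)*(p^2 + 2*p) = p*(p - 5)*(p - 4)*(p + 4)*(p + 2)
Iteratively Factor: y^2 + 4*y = (y + 4)*(y)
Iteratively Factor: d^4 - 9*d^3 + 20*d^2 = (d)*(d^3 - 9*d^2 + 20*d) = d^2*(d^2 - 9*d + 20) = d^2*(d - 5)*(d - 4)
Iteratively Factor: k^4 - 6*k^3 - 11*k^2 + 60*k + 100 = (k + 2)*(k^3 - 8*k^2 + 5*k + 50) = (k + 2)^2*(k^2 - 10*k + 25) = (k - 5)*(k + 2)^2*(k - 5)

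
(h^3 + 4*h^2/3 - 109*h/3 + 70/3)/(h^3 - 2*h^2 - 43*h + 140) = (h - 2/3)/(h - 4)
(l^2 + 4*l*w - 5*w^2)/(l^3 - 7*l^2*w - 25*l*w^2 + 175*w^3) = (l - w)/(l^2 - 12*l*w + 35*w^2)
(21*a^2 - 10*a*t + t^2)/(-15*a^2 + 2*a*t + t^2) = (-7*a + t)/(5*a + t)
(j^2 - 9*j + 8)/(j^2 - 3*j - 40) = (j - 1)/(j + 5)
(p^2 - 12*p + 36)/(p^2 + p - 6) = (p^2 - 12*p + 36)/(p^2 + p - 6)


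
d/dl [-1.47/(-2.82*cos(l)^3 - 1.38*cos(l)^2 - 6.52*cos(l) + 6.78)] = (12.4362*cos(l)^2 + 4.0572*cos(l) + 9.5844)*sin(l)/(2.82*cos(l)^3 + 1.38*cos(l)^2 + 6.52*cos(l) - 6.78)^2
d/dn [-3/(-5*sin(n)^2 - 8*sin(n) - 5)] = -6*(5*sin(n) + 4)*cos(n)/(5*sin(n)^2 + 8*sin(n) + 5)^2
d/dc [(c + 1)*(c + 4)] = 2*c + 5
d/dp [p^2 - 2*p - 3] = 2*p - 2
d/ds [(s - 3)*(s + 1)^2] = (s + 1)*(3*s - 5)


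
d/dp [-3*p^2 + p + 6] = 1 - 6*p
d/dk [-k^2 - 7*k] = -2*k - 7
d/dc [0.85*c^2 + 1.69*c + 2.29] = 1.7*c + 1.69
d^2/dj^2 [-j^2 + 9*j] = -2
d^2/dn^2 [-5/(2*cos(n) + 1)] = 10*(-cos(n) + cos(2*n) - 3)/(2*cos(n) + 1)^3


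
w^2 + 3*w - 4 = (w - 1)*(w + 4)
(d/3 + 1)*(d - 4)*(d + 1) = d^3/3 - 13*d/3 - 4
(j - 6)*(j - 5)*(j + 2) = j^3 - 9*j^2 + 8*j + 60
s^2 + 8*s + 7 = (s + 1)*(s + 7)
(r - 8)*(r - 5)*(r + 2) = r^3 - 11*r^2 + 14*r + 80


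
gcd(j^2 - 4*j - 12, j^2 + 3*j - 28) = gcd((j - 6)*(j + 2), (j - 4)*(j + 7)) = 1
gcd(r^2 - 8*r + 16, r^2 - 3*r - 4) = r - 4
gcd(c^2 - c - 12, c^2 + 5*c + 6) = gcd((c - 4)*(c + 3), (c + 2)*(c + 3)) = c + 3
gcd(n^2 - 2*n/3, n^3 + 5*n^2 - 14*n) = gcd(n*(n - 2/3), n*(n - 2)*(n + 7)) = n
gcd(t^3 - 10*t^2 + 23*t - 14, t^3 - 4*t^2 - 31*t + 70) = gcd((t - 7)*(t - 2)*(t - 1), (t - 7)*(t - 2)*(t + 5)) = t^2 - 9*t + 14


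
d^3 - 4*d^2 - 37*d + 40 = (d - 8)*(d - 1)*(d + 5)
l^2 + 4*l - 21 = (l - 3)*(l + 7)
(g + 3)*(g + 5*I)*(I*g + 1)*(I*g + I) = -g^4 - 4*g^3 - 4*I*g^3 - 8*g^2 - 16*I*g^2 - 20*g - 12*I*g - 15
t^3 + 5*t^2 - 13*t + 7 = (t - 1)^2*(t + 7)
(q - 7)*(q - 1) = q^2 - 8*q + 7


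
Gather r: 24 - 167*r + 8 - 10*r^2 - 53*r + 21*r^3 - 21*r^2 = 21*r^3 - 31*r^2 - 220*r + 32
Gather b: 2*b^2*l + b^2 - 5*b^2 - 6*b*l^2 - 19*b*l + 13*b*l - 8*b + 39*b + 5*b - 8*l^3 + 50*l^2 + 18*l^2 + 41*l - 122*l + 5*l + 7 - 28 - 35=b^2*(2*l - 4) + b*(-6*l^2 - 6*l + 36) - 8*l^3 + 68*l^2 - 76*l - 56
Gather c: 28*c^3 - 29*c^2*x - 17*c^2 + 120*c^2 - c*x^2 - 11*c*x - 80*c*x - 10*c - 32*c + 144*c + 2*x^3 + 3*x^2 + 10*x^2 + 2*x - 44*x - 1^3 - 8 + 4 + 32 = 28*c^3 + c^2*(103 - 29*x) + c*(-x^2 - 91*x + 102) + 2*x^3 + 13*x^2 - 42*x + 27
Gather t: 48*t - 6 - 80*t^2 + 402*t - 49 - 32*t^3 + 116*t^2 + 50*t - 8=-32*t^3 + 36*t^2 + 500*t - 63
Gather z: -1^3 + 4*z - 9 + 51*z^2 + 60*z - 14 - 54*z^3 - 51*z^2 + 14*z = -54*z^3 + 78*z - 24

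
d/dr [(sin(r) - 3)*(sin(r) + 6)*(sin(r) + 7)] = (3*sin(r)^2 + 20*sin(r) + 3)*cos(r)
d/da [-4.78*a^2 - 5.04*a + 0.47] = -9.56*a - 5.04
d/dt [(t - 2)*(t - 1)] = 2*t - 3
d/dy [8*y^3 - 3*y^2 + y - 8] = 24*y^2 - 6*y + 1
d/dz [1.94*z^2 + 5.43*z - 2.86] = 3.88*z + 5.43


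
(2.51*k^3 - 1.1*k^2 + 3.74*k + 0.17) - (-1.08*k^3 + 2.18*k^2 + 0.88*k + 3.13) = 3.59*k^3 - 3.28*k^2 + 2.86*k - 2.96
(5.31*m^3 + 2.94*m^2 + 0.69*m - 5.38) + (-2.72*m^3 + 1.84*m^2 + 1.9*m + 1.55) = 2.59*m^3 + 4.78*m^2 + 2.59*m - 3.83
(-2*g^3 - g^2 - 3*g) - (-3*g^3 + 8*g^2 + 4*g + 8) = g^3 - 9*g^2 - 7*g - 8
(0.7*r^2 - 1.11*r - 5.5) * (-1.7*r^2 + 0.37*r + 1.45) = -1.19*r^4 + 2.146*r^3 + 9.9543*r^2 - 3.6445*r - 7.975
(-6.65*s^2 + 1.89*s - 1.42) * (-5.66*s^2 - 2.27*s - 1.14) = 37.639*s^4 + 4.3981*s^3 + 11.3279*s^2 + 1.0688*s + 1.6188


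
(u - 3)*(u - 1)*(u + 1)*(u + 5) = u^4 + 2*u^3 - 16*u^2 - 2*u + 15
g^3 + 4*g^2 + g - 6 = (g - 1)*(g + 2)*(g + 3)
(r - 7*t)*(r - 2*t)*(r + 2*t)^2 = r^4 - 5*r^3*t - 18*r^2*t^2 + 20*r*t^3 + 56*t^4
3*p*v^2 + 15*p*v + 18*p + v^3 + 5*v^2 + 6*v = (3*p + v)*(v + 2)*(v + 3)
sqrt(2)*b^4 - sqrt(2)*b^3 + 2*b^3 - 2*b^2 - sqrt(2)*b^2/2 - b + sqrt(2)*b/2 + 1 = (b - 1)*(b - sqrt(2)/2)*(b + sqrt(2))*(sqrt(2)*b + 1)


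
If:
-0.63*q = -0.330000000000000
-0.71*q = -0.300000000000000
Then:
No Solution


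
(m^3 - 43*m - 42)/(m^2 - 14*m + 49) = (m^2 + 7*m + 6)/(m - 7)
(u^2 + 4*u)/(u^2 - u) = (u + 4)/(u - 1)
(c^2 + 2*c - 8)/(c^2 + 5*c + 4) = (c - 2)/(c + 1)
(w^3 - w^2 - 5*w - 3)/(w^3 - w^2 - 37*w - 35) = (w^2 - 2*w - 3)/(w^2 - 2*w - 35)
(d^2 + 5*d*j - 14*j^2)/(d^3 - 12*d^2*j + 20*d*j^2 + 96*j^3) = (d^2 + 5*d*j - 14*j^2)/(d^3 - 12*d^2*j + 20*d*j^2 + 96*j^3)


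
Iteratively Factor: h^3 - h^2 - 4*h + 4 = (h - 2)*(h^2 + h - 2) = (h - 2)*(h - 1)*(h + 2)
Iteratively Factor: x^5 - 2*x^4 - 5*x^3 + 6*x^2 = (x + 2)*(x^4 - 4*x^3 + 3*x^2) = (x - 1)*(x + 2)*(x^3 - 3*x^2) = (x - 3)*(x - 1)*(x + 2)*(x^2) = x*(x - 3)*(x - 1)*(x + 2)*(x)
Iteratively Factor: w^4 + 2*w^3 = (w)*(w^3 + 2*w^2) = w^2*(w^2 + 2*w) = w^2*(w + 2)*(w)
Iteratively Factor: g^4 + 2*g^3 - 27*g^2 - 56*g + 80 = (g - 5)*(g^3 + 7*g^2 + 8*g - 16) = (g - 5)*(g - 1)*(g^2 + 8*g + 16) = (g - 5)*(g - 1)*(g + 4)*(g + 4)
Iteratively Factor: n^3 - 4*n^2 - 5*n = (n)*(n^2 - 4*n - 5) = n*(n + 1)*(n - 5)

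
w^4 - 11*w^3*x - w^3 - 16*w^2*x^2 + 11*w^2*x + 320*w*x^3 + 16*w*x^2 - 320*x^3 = (w - 1)*(w - 8*x)^2*(w + 5*x)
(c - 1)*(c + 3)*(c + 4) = c^3 + 6*c^2 + 5*c - 12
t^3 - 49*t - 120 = (t - 8)*(t + 3)*(t + 5)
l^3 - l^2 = l^2*(l - 1)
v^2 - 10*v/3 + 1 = (v - 3)*(v - 1/3)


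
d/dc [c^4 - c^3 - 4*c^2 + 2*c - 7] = 4*c^3 - 3*c^2 - 8*c + 2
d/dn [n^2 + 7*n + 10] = 2*n + 7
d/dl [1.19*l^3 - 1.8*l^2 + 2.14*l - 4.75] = 3.57*l^2 - 3.6*l + 2.14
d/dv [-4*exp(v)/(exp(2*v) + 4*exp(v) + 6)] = 4*(exp(2*v) - 6)*exp(v)/(exp(4*v) + 8*exp(3*v) + 28*exp(2*v) + 48*exp(v) + 36)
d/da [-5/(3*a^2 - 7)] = 30*a/(3*a^2 - 7)^2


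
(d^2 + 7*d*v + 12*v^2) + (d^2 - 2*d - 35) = 2*d^2 + 7*d*v - 2*d + 12*v^2 - 35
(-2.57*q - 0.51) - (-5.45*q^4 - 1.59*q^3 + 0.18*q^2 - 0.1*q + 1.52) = 5.45*q^4 + 1.59*q^3 - 0.18*q^2 - 2.47*q - 2.03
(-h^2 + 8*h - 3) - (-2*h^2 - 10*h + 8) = h^2 + 18*h - 11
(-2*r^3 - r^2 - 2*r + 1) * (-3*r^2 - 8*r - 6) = 6*r^5 + 19*r^4 + 26*r^3 + 19*r^2 + 4*r - 6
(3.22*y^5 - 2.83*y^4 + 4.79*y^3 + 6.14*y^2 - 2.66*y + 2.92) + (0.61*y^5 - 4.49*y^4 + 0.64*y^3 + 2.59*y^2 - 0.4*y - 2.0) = 3.83*y^5 - 7.32*y^4 + 5.43*y^3 + 8.73*y^2 - 3.06*y + 0.92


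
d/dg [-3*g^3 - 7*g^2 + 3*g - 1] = -9*g^2 - 14*g + 3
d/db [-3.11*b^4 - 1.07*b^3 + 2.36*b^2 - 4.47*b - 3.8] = -12.44*b^3 - 3.21*b^2 + 4.72*b - 4.47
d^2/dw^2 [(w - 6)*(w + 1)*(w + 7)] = 6*w + 4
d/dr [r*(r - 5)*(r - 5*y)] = 3*r^2 - 10*r*y - 10*r + 25*y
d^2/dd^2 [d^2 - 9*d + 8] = 2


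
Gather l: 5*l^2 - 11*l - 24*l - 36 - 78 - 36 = 5*l^2 - 35*l - 150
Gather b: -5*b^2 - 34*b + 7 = -5*b^2 - 34*b + 7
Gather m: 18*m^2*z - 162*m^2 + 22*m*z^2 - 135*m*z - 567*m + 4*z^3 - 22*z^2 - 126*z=m^2*(18*z - 162) + m*(22*z^2 - 135*z - 567) + 4*z^3 - 22*z^2 - 126*z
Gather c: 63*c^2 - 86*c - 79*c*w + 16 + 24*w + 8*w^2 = 63*c^2 + c*(-79*w - 86) + 8*w^2 + 24*w + 16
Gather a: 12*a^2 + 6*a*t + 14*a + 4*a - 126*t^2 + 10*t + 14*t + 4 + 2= 12*a^2 + a*(6*t + 18) - 126*t^2 + 24*t + 6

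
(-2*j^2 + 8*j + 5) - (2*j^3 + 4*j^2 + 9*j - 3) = -2*j^3 - 6*j^2 - j + 8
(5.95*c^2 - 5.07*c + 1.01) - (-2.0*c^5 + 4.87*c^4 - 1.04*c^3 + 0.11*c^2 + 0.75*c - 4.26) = 2.0*c^5 - 4.87*c^4 + 1.04*c^3 + 5.84*c^2 - 5.82*c + 5.27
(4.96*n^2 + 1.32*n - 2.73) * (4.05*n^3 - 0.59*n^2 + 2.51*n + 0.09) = 20.088*n^5 + 2.4196*n^4 + 0.614299999999999*n^3 + 5.3703*n^2 - 6.7335*n - 0.2457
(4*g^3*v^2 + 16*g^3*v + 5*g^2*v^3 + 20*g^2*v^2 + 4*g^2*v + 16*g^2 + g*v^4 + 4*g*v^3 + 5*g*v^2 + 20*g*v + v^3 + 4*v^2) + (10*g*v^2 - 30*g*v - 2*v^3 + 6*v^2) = 4*g^3*v^2 + 16*g^3*v + 5*g^2*v^3 + 20*g^2*v^2 + 4*g^2*v + 16*g^2 + g*v^4 + 4*g*v^3 + 15*g*v^2 - 10*g*v - v^3 + 10*v^2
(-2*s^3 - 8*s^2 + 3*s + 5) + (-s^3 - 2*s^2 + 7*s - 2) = -3*s^3 - 10*s^2 + 10*s + 3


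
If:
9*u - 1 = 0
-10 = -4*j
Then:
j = 5/2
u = 1/9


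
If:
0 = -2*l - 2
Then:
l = -1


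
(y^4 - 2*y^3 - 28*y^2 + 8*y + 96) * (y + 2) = y^5 - 32*y^3 - 48*y^2 + 112*y + 192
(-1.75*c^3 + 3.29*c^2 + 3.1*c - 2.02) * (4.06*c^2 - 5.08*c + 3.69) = -7.105*c^5 + 22.2474*c^4 - 10.5847*c^3 - 11.8091*c^2 + 21.7006*c - 7.4538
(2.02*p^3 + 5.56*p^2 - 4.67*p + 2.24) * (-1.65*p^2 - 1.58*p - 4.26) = -3.333*p^5 - 12.3656*p^4 - 9.6845*p^3 - 20.003*p^2 + 16.355*p - 9.5424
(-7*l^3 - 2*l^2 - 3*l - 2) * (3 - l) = 7*l^4 - 19*l^3 - 3*l^2 - 7*l - 6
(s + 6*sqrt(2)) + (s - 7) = 2*s - 7 + 6*sqrt(2)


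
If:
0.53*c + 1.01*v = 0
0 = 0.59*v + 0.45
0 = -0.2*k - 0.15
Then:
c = 1.45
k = -0.75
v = -0.76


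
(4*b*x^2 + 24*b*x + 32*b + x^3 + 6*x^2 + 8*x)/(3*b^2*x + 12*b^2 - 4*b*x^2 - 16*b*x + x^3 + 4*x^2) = (4*b*x + 8*b + x^2 + 2*x)/(3*b^2 - 4*b*x + x^2)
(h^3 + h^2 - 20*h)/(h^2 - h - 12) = h*(h + 5)/(h + 3)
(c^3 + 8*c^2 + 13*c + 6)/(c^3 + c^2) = 1 + 7/c + 6/c^2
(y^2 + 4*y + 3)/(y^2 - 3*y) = (y^2 + 4*y + 3)/(y*(y - 3))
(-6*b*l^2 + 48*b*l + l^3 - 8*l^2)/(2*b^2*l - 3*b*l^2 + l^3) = (-6*b*l + 48*b + l^2 - 8*l)/(2*b^2 - 3*b*l + l^2)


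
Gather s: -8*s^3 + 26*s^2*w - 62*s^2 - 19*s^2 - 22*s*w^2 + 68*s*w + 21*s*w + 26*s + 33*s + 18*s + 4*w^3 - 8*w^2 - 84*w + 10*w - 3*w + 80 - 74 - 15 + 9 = -8*s^3 + s^2*(26*w - 81) + s*(-22*w^2 + 89*w + 77) + 4*w^3 - 8*w^2 - 77*w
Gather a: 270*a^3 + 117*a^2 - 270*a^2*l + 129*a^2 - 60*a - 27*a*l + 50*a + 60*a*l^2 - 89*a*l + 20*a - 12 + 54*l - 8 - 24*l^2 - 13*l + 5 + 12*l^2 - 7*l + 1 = 270*a^3 + a^2*(246 - 270*l) + a*(60*l^2 - 116*l + 10) - 12*l^2 + 34*l - 14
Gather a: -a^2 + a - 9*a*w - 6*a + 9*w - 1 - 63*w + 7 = -a^2 + a*(-9*w - 5) - 54*w + 6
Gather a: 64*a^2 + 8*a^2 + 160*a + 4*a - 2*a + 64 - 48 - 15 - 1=72*a^2 + 162*a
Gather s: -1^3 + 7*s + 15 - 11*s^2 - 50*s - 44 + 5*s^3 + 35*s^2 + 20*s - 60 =5*s^3 + 24*s^2 - 23*s - 90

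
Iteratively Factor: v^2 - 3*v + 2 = (v - 2)*(v - 1)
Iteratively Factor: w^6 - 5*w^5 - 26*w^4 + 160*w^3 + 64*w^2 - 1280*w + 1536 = (w - 4)*(w^5 - w^4 - 30*w^3 + 40*w^2 + 224*w - 384) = (w - 4)*(w + 4)*(w^4 - 5*w^3 - 10*w^2 + 80*w - 96) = (w - 4)^2*(w + 4)*(w^3 - w^2 - 14*w + 24) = (w - 4)^2*(w + 4)^2*(w^2 - 5*w + 6) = (w - 4)^2*(w - 3)*(w + 4)^2*(w - 2)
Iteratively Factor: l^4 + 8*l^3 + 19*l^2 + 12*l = (l)*(l^3 + 8*l^2 + 19*l + 12) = l*(l + 1)*(l^2 + 7*l + 12) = l*(l + 1)*(l + 4)*(l + 3)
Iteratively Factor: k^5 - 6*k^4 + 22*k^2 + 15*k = (k - 3)*(k^4 - 3*k^3 - 9*k^2 - 5*k) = (k - 5)*(k - 3)*(k^3 + 2*k^2 + k) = (k - 5)*(k - 3)*(k + 1)*(k^2 + k) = k*(k - 5)*(k - 3)*(k + 1)*(k + 1)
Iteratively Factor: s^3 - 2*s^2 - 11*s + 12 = (s + 3)*(s^2 - 5*s + 4) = (s - 4)*(s + 3)*(s - 1)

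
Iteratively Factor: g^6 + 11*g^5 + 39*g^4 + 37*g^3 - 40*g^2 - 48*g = (g - 1)*(g^5 + 12*g^4 + 51*g^3 + 88*g^2 + 48*g) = (g - 1)*(g + 4)*(g^4 + 8*g^3 + 19*g^2 + 12*g) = (g - 1)*(g + 3)*(g + 4)*(g^3 + 5*g^2 + 4*g) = (g - 1)*(g + 1)*(g + 3)*(g + 4)*(g^2 + 4*g) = g*(g - 1)*(g + 1)*(g + 3)*(g + 4)*(g + 4)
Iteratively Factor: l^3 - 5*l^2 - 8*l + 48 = (l - 4)*(l^2 - l - 12) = (l - 4)^2*(l + 3)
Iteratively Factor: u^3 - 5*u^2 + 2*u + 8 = (u - 4)*(u^2 - u - 2) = (u - 4)*(u - 2)*(u + 1)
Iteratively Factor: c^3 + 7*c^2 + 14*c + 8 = (c + 4)*(c^2 + 3*c + 2) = (c + 1)*(c + 4)*(c + 2)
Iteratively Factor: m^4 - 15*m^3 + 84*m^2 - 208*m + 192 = (m - 4)*(m^3 - 11*m^2 + 40*m - 48) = (m - 4)*(m - 3)*(m^2 - 8*m + 16) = (m - 4)^2*(m - 3)*(m - 4)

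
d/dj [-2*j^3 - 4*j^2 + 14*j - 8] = -6*j^2 - 8*j + 14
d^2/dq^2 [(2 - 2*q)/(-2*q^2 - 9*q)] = 4*(4*q^3 - 12*q^2 - 54*q - 81)/(q^3*(8*q^3 + 108*q^2 + 486*q + 729))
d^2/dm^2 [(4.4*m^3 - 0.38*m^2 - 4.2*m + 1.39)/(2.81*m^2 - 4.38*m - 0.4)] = (1.70530256582424e-13*m^4 + 103.032752*m^3 + 109.543554*m^2 - 126.747852*m + 71.052552)/(22.188041*m^6 - 103.754754*m^5 + 152.249172*m^4 - 54.488952*m^3 - 21.67248*m^2 - 2.1024*m - 0.064)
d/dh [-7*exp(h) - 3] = -7*exp(h)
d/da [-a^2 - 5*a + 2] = -2*a - 5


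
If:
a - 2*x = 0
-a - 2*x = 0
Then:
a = 0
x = 0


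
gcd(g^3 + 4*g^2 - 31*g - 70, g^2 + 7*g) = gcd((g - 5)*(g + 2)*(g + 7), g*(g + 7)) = g + 7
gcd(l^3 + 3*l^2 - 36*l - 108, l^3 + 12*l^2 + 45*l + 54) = l^2 + 9*l + 18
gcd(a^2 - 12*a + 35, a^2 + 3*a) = 1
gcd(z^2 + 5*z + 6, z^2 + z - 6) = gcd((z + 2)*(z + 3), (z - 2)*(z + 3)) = z + 3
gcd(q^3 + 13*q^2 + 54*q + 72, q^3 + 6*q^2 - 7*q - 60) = q + 4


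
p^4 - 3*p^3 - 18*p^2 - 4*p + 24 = (p - 6)*(p - 1)*(p + 2)^2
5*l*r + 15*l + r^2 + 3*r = (5*l + r)*(r + 3)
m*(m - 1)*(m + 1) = m^3 - m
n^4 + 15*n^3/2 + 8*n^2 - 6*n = n*(n - 1/2)*(n + 2)*(n + 6)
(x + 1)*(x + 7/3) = x^2 + 10*x/3 + 7/3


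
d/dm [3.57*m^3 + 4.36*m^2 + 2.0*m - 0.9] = 10.71*m^2 + 8.72*m + 2.0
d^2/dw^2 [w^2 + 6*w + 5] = 2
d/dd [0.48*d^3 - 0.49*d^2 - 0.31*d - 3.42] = 1.44*d^2 - 0.98*d - 0.31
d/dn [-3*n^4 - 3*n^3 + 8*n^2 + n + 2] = -12*n^3 - 9*n^2 + 16*n + 1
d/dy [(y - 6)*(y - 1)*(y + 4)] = 3*y^2 - 6*y - 22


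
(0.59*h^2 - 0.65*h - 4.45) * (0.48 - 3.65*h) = -2.1535*h^3 + 2.6557*h^2 + 15.9305*h - 2.136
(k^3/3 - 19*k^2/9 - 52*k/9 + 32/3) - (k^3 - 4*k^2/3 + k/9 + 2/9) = -2*k^3/3 - 7*k^2/9 - 53*k/9 + 94/9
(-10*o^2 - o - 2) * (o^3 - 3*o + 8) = -10*o^5 - o^4 + 28*o^3 - 77*o^2 - 2*o - 16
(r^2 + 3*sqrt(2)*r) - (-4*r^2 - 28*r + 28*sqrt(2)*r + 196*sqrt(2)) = 5*r^2 - 25*sqrt(2)*r + 28*r - 196*sqrt(2)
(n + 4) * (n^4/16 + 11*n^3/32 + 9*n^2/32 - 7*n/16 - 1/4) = n^5/16 + 19*n^4/32 + 53*n^3/32 + 11*n^2/16 - 2*n - 1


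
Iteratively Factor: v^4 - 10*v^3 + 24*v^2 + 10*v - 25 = (v + 1)*(v^3 - 11*v^2 + 35*v - 25) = (v - 5)*(v + 1)*(v^2 - 6*v + 5) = (v - 5)*(v - 1)*(v + 1)*(v - 5)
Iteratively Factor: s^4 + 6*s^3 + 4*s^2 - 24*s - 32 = (s + 2)*(s^3 + 4*s^2 - 4*s - 16) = (s - 2)*(s + 2)*(s^2 + 6*s + 8) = (s - 2)*(s + 2)^2*(s + 4)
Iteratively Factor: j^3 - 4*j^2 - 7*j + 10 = (j - 1)*(j^2 - 3*j - 10) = (j - 1)*(j + 2)*(j - 5)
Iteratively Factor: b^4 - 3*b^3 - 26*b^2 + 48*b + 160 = (b + 2)*(b^3 - 5*b^2 - 16*b + 80) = (b + 2)*(b + 4)*(b^2 - 9*b + 20) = (b - 4)*(b + 2)*(b + 4)*(b - 5)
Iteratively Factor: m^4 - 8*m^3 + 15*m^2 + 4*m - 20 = (m + 1)*(m^3 - 9*m^2 + 24*m - 20) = (m - 5)*(m + 1)*(m^2 - 4*m + 4) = (m - 5)*(m - 2)*(m + 1)*(m - 2)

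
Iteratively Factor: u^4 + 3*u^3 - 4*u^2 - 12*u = (u + 3)*(u^3 - 4*u) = (u + 2)*(u + 3)*(u^2 - 2*u) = (u - 2)*(u + 2)*(u + 3)*(u)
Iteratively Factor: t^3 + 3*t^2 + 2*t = (t)*(t^2 + 3*t + 2) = t*(t + 2)*(t + 1)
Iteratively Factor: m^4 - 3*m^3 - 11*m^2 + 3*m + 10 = (m + 1)*(m^3 - 4*m^2 - 7*m + 10) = (m - 1)*(m + 1)*(m^2 - 3*m - 10) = (m - 5)*(m - 1)*(m + 1)*(m + 2)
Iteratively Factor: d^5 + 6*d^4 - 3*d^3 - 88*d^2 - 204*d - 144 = (d + 2)*(d^4 + 4*d^3 - 11*d^2 - 66*d - 72) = (d - 4)*(d + 2)*(d^3 + 8*d^2 + 21*d + 18) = (d - 4)*(d + 2)^2*(d^2 + 6*d + 9) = (d - 4)*(d + 2)^2*(d + 3)*(d + 3)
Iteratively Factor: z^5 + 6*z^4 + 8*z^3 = (z)*(z^4 + 6*z^3 + 8*z^2) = z^2*(z^3 + 6*z^2 + 8*z) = z^2*(z + 2)*(z^2 + 4*z) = z^2*(z + 2)*(z + 4)*(z)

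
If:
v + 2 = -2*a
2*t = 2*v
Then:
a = -v/2 - 1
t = v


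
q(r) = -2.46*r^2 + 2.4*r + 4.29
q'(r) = 2.4 - 4.92*r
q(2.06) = -1.21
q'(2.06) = -7.74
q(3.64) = -19.57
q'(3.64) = -15.51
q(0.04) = 4.38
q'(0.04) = 2.20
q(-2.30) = -14.24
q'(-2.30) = 13.72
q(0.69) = 4.77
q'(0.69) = -0.99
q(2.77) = -7.94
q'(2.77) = -11.23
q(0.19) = 4.66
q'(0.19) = 1.47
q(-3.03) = -25.57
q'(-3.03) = 17.31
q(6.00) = -69.87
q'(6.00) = -27.12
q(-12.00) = -378.75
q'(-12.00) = 61.44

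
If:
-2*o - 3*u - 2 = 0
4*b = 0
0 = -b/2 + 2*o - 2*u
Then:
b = 0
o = -2/5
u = -2/5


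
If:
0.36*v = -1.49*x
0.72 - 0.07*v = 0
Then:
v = 10.29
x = -2.49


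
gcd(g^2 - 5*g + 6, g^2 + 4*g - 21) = g - 3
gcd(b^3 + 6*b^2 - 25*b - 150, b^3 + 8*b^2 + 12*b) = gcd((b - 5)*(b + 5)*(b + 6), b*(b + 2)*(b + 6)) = b + 6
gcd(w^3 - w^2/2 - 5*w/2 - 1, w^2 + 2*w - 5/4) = 1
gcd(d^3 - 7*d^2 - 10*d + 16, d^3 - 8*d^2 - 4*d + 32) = d^2 - 6*d - 16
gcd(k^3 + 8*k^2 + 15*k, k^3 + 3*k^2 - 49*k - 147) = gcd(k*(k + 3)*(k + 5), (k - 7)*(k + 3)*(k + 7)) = k + 3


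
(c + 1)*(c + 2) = c^2 + 3*c + 2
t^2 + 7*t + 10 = (t + 2)*(t + 5)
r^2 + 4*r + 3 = (r + 1)*(r + 3)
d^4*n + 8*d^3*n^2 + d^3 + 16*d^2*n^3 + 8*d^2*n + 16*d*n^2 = d*(d + 4*n)^2*(d*n + 1)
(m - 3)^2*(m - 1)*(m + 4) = m^4 - 3*m^3 - 13*m^2 + 51*m - 36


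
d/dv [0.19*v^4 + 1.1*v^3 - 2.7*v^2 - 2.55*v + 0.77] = 0.76*v^3 + 3.3*v^2 - 5.4*v - 2.55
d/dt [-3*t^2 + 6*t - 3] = 6 - 6*t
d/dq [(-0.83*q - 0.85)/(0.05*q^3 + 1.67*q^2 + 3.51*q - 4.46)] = (0.083*q^3 + 1.5136*q^2 + 2.839*q + 6.6853)/(0.0025*q^6 + 0.167*q^5 + 3.1399*q^4 + 11.2774*q^3 - 2.5763*q^2 - 31.3092*q + 19.8916)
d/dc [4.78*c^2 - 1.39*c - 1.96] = 9.56*c - 1.39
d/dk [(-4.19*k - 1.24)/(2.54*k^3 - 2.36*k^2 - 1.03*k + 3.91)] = (21.2852*k^3 - 0.4396*k^2 - 5.8528*k - 17.6601)/(6.4516*k^6 - 11.9888*k^5 + 0.337199999999999*k^4 + 24.7244*k^3 - 17.3943*k^2 - 8.0546*k + 15.2881)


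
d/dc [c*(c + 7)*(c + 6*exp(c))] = 6*c^2*exp(c) + 3*c^2 + 54*c*exp(c) + 14*c + 42*exp(c)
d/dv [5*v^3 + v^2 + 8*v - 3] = 15*v^2 + 2*v + 8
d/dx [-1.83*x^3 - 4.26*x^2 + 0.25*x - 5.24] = -5.49*x^2 - 8.52*x + 0.25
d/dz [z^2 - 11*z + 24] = 2*z - 11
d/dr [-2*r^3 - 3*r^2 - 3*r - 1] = -6*r^2 - 6*r - 3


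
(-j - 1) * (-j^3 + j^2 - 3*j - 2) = j^4 + 2*j^2 + 5*j + 2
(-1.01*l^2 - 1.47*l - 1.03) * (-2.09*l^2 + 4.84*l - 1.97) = 2.1109*l^4 - 1.8161*l^3 - 2.9724*l^2 - 2.0893*l + 2.0291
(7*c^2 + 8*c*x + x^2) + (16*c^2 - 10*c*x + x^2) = 23*c^2 - 2*c*x + 2*x^2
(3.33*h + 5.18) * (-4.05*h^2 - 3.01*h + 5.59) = -13.4865*h^3 - 31.0023*h^2 + 3.0229*h + 28.9562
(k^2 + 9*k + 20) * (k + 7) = k^3 + 16*k^2 + 83*k + 140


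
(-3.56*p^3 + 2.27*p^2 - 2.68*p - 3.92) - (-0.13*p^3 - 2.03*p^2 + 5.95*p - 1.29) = -3.43*p^3 + 4.3*p^2 - 8.63*p - 2.63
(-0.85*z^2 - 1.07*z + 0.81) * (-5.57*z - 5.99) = 4.7345*z^3 + 11.0514*z^2 + 1.8976*z - 4.8519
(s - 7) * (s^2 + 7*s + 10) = s^3 - 39*s - 70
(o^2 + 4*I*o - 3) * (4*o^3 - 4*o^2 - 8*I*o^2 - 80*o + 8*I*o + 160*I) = 4*o^5 - 4*o^4 + 8*I*o^4 - 60*o^3 - 8*I*o^3 - 20*o^2 - 136*I*o^2 - 400*o - 24*I*o - 480*I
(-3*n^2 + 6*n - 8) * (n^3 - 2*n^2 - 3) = -3*n^5 + 12*n^4 - 20*n^3 + 25*n^2 - 18*n + 24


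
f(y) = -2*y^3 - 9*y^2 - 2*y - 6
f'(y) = -6*y^2 - 18*y - 2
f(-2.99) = -27.02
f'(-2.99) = -1.82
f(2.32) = -84.06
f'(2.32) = -76.05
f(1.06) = -20.61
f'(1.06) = -27.82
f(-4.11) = -10.96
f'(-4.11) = -29.37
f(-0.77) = -8.88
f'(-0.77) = 8.30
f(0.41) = -8.47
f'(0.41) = -10.39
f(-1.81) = -20.01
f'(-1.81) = 10.92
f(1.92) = -57.17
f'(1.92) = -58.68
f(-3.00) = -27.00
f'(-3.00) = -2.00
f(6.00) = -774.00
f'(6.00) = -326.00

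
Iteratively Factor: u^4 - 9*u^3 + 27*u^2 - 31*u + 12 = (u - 4)*(u^3 - 5*u^2 + 7*u - 3) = (u - 4)*(u - 1)*(u^2 - 4*u + 3) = (u - 4)*(u - 3)*(u - 1)*(u - 1)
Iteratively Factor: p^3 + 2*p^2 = (p)*(p^2 + 2*p) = p^2*(p + 2)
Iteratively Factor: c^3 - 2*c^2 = (c)*(c^2 - 2*c) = c^2*(c - 2)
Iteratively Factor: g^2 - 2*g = (g - 2)*(g)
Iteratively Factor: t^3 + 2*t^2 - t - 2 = (t - 1)*(t^2 + 3*t + 2) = (t - 1)*(t + 2)*(t + 1)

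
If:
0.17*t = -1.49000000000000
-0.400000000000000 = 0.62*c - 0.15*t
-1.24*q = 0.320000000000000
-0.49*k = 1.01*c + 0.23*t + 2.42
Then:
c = -2.77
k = 4.88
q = -0.26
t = -8.76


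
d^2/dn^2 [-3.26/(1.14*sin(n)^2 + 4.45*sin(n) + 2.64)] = (16.946784*sin(n)^4 + 49.61394*sin(n)^3 - 0.109209999999976*sin(n)^2 - 137.52636*sin(n) - 109.489708)/(1.14*sin(n)^2 + 4.45*sin(n) + 2.64)^3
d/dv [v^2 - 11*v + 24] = 2*v - 11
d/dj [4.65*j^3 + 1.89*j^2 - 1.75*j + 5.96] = 13.95*j^2 + 3.78*j - 1.75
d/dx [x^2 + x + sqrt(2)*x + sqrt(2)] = 2*x + 1 + sqrt(2)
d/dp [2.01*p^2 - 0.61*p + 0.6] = 4.02*p - 0.61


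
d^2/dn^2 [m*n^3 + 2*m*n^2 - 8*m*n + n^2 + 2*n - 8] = 6*m*n + 4*m + 2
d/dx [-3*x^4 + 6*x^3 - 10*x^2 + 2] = 2*x*(-6*x^2 + 9*x - 10)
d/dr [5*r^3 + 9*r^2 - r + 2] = 15*r^2 + 18*r - 1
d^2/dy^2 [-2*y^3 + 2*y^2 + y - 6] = 4 - 12*y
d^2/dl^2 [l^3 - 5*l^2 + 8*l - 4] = 6*l - 10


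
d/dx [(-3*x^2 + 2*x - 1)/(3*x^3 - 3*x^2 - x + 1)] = (9*x^4 - 12*x^3 + 18*x^2 - 12*x + 1)/(9*x^6 - 18*x^5 + 3*x^4 + 12*x^3 - 5*x^2 - 2*x + 1)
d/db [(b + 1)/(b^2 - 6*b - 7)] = -1/(b^2 - 14*b + 49)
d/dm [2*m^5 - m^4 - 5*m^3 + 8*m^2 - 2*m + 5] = 10*m^4 - 4*m^3 - 15*m^2 + 16*m - 2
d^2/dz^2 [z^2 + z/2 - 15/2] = 2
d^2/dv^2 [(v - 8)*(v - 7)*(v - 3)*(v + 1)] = 12*v^2 - 102*v + 166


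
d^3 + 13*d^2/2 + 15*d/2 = d*(d + 3/2)*(d + 5)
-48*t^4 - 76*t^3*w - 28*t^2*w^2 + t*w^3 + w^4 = (-6*t + w)*(t + w)*(2*t + w)*(4*t + w)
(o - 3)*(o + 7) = o^2 + 4*o - 21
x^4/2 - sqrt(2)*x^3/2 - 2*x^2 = x^2*(x/2 + sqrt(2)/2)*(x - 2*sqrt(2))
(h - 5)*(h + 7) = h^2 + 2*h - 35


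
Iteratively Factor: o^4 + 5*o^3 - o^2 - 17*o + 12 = (o - 1)*(o^3 + 6*o^2 + 5*o - 12) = (o - 1)*(o + 4)*(o^2 + 2*o - 3) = (o - 1)^2*(o + 4)*(o + 3)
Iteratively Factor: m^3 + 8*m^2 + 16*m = (m + 4)*(m^2 + 4*m) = m*(m + 4)*(m + 4)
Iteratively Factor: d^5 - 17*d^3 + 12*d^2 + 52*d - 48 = (d - 1)*(d^4 + d^3 - 16*d^2 - 4*d + 48) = (d - 1)*(d + 2)*(d^3 - d^2 - 14*d + 24) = (d - 3)*(d - 1)*(d + 2)*(d^2 + 2*d - 8) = (d - 3)*(d - 2)*(d - 1)*(d + 2)*(d + 4)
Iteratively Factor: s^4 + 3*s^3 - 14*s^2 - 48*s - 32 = (s + 4)*(s^3 - s^2 - 10*s - 8) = (s + 1)*(s + 4)*(s^2 - 2*s - 8) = (s + 1)*(s + 2)*(s + 4)*(s - 4)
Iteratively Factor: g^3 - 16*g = (g + 4)*(g^2 - 4*g) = g*(g + 4)*(g - 4)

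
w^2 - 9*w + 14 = (w - 7)*(w - 2)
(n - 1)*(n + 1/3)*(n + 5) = n^3 + 13*n^2/3 - 11*n/3 - 5/3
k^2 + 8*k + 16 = (k + 4)^2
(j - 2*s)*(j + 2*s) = j^2 - 4*s^2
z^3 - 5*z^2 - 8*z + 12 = (z - 6)*(z - 1)*(z + 2)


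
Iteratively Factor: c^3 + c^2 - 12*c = (c + 4)*(c^2 - 3*c) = c*(c + 4)*(c - 3)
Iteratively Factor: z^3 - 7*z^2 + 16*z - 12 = (z - 2)*(z^2 - 5*z + 6) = (z - 2)^2*(z - 3)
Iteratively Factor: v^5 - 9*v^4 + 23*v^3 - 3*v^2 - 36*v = (v - 3)*(v^4 - 6*v^3 + 5*v^2 + 12*v) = (v - 3)*(v + 1)*(v^3 - 7*v^2 + 12*v) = v*(v - 3)*(v + 1)*(v^2 - 7*v + 12) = v*(v - 4)*(v - 3)*(v + 1)*(v - 3)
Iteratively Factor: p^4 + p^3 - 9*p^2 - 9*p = (p - 3)*(p^3 + 4*p^2 + 3*p) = (p - 3)*(p + 3)*(p^2 + p) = p*(p - 3)*(p + 3)*(p + 1)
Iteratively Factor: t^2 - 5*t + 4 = (t - 4)*(t - 1)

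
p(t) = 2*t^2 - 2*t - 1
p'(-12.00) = -50.00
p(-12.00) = 311.00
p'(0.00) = -2.00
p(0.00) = -1.00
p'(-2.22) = -10.88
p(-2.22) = 13.30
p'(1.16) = 2.64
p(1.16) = -0.63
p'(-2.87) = -13.48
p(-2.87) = 21.21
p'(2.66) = 8.64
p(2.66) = 7.83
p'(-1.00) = -6.00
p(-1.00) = 3.00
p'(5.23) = 18.92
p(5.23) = 43.25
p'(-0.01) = -2.04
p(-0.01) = -0.98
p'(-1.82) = -9.28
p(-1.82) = 9.26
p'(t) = 4*t - 2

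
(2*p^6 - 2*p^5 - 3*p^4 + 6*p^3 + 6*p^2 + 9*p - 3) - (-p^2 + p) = 2*p^6 - 2*p^5 - 3*p^4 + 6*p^3 + 7*p^2 + 8*p - 3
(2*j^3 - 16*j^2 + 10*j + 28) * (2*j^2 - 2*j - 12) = 4*j^5 - 36*j^4 + 28*j^3 + 228*j^2 - 176*j - 336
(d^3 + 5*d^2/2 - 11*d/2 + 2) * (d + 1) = d^4 + 7*d^3/2 - 3*d^2 - 7*d/2 + 2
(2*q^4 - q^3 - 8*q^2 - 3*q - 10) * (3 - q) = -2*q^5 + 7*q^4 + 5*q^3 - 21*q^2 + q - 30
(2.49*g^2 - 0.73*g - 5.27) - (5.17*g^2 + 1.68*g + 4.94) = -2.68*g^2 - 2.41*g - 10.21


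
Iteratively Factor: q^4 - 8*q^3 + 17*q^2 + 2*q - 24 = (q - 2)*(q^3 - 6*q^2 + 5*q + 12) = (q - 4)*(q - 2)*(q^2 - 2*q - 3) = (q - 4)*(q - 3)*(q - 2)*(q + 1)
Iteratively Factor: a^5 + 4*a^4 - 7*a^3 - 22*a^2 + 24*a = (a - 2)*(a^4 + 6*a^3 + 5*a^2 - 12*a) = (a - 2)*(a - 1)*(a^3 + 7*a^2 + 12*a) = (a - 2)*(a - 1)*(a + 4)*(a^2 + 3*a) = (a - 2)*(a - 1)*(a + 3)*(a + 4)*(a)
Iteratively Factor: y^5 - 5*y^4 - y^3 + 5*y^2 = (y - 1)*(y^4 - 4*y^3 - 5*y^2) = (y - 1)*(y + 1)*(y^3 - 5*y^2) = (y - 5)*(y - 1)*(y + 1)*(y^2) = y*(y - 5)*(y - 1)*(y + 1)*(y)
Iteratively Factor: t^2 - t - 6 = (t + 2)*(t - 3)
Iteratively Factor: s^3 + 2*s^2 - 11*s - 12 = (s + 4)*(s^2 - 2*s - 3) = (s + 1)*(s + 4)*(s - 3)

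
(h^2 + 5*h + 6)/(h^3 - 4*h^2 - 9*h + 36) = (h + 2)/(h^2 - 7*h + 12)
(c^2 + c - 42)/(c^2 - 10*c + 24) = (c + 7)/(c - 4)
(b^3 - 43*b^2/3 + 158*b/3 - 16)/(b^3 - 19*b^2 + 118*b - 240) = (b - 1/3)/(b - 5)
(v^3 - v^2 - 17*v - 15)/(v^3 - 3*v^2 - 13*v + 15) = (v + 1)/(v - 1)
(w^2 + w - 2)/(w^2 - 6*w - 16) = (w - 1)/(w - 8)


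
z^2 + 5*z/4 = z*(z + 5/4)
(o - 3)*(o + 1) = o^2 - 2*o - 3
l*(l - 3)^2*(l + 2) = l^4 - 4*l^3 - 3*l^2 + 18*l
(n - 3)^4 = n^4 - 12*n^3 + 54*n^2 - 108*n + 81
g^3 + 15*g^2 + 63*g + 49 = (g + 1)*(g + 7)^2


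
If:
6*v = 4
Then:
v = 2/3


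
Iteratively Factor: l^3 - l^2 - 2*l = (l + 1)*(l^2 - 2*l) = (l - 2)*(l + 1)*(l)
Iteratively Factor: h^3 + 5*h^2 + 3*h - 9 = (h + 3)*(h^2 + 2*h - 3) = (h + 3)^2*(h - 1)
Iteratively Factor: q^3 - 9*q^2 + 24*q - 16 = (q - 4)*(q^2 - 5*q + 4) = (q - 4)*(q - 1)*(q - 4)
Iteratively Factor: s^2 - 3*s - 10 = (s - 5)*(s + 2)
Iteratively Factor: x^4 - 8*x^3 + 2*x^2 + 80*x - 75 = (x + 3)*(x^3 - 11*x^2 + 35*x - 25) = (x - 5)*(x + 3)*(x^2 - 6*x + 5) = (x - 5)^2*(x + 3)*(x - 1)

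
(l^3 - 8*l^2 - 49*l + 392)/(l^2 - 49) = l - 8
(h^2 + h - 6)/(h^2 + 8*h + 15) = (h - 2)/(h + 5)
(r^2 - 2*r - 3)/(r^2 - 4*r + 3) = (r + 1)/(r - 1)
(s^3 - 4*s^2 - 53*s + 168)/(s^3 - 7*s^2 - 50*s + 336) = (s - 3)/(s - 6)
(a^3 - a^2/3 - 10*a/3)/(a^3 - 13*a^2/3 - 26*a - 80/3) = a*(a - 2)/(a^2 - 6*a - 16)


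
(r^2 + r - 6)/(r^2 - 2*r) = (r + 3)/r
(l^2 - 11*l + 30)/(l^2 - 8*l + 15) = (l - 6)/(l - 3)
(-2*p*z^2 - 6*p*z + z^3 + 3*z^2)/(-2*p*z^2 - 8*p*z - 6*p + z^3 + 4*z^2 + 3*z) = z/(z + 1)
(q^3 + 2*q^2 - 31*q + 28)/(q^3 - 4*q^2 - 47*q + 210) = (q^2 - 5*q + 4)/(q^2 - 11*q + 30)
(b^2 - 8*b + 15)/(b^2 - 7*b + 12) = (b - 5)/(b - 4)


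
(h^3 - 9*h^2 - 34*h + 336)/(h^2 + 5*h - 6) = (h^2 - 15*h + 56)/(h - 1)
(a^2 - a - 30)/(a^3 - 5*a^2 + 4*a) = (a^2 - a - 30)/(a*(a^2 - 5*a + 4))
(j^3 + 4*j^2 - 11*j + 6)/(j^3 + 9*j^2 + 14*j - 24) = (j - 1)/(j + 4)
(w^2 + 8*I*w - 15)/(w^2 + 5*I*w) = (w + 3*I)/w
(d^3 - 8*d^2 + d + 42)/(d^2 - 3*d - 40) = (-d^3 + 8*d^2 - d - 42)/(-d^2 + 3*d + 40)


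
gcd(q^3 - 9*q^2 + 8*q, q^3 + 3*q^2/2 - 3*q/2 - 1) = q - 1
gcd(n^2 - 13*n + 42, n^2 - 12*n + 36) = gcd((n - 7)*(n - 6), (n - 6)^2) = n - 6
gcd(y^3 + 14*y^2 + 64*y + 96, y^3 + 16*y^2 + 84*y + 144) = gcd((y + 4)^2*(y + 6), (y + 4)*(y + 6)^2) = y^2 + 10*y + 24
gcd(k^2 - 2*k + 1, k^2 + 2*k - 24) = 1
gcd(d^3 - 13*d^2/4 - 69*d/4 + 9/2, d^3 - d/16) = d - 1/4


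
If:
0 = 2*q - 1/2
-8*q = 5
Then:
No Solution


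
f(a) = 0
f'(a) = 0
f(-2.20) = 0.00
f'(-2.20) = 0.00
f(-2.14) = 0.00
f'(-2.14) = 0.00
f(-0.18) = 0.00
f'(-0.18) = 0.00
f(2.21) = 0.00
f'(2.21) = 0.00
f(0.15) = 0.00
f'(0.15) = 0.00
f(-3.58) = 0.00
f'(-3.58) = 0.00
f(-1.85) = 0.00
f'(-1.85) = 0.00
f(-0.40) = 0.00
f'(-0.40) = 0.00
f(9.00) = 0.00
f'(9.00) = 0.00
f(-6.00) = 0.00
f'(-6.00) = 0.00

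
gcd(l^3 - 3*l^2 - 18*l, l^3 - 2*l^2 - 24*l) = l^2 - 6*l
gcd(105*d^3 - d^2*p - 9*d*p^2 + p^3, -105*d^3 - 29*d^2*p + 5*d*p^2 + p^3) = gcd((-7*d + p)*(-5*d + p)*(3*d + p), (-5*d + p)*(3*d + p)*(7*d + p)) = -15*d^2 - 2*d*p + p^2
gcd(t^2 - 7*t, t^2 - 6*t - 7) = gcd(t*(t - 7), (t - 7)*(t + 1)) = t - 7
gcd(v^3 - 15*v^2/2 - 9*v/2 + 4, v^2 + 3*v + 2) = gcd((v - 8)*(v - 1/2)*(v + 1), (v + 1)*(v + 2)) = v + 1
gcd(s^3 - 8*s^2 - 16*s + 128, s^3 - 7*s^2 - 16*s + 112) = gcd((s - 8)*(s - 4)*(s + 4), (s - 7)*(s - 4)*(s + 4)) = s^2 - 16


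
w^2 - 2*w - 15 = (w - 5)*(w + 3)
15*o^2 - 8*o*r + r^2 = (-5*o + r)*(-3*o + r)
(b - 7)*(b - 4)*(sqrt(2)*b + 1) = sqrt(2)*b^3 - 11*sqrt(2)*b^2 + b^2 - 11*b + 28*sqrt(2)*b + 28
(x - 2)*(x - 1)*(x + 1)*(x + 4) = x^4 + 2*x^3 - 9*x^2 - 2*x + 8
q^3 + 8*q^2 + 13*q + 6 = (q + 1)^2*(q + 6)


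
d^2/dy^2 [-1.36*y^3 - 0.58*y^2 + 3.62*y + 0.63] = -8.16*y - 1.16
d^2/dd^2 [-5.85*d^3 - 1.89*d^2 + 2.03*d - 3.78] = -35.1*d - 3.78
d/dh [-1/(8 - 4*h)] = -1/(4*(h - 2)^2)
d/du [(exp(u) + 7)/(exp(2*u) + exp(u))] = (-exp(2*u) - 14*exp(u) - 7)*exp(-u)/(exp(2*u) + 2*exp(u) + 1)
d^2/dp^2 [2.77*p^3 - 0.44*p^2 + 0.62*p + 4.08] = 16.62*p - 0.88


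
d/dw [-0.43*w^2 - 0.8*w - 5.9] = -0.86*w - 0.8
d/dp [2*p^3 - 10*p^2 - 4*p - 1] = 6*p^2 - 20*p - 4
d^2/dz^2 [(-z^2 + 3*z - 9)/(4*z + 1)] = -314/(64*z^3 + 48*z^2 + 12*z + 1)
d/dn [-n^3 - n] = -3*n^2 - 1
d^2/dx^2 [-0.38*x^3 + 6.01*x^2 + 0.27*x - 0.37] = 12.02 - 2.28*x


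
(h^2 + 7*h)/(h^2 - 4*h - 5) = h*(h + 7)/(h^2 - 4*h - 5)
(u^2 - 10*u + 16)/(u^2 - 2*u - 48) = (u - 2)/(u + 6)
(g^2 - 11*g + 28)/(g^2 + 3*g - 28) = (g - 7)/(g + 7)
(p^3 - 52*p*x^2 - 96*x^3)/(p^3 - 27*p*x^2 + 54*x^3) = (p^2 - 6*p*x - 16*x^2)/(p^2 - 6*p*x + 9*x^2)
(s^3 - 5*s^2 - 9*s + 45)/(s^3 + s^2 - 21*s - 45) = (s - 3)/(s + 3)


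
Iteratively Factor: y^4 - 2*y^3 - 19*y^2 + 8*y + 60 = (y - 2)*(y^3 - 19*y - 30) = (y - 2)*(y + 2)*(y^2 - 2*y - 15) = (y - 2)*(y + 2)*(y + 3)*(y - 5)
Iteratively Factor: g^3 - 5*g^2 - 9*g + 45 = (g - 3)*(g^2 - 2*g - 15) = (g - 3)*(g + 3)*(g - 5)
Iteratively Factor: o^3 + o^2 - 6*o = (o + 3)*(o^2 - 2*o) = o*(o + 3)*(o - 2)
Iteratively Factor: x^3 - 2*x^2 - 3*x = (x - 3)*(x^2 + x) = (x - 3)*(x + 1)*(x)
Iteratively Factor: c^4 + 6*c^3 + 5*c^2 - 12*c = (c + 4)*(c^3 + 2*c^2 - 3*c) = (c - 1)*(c + 4)*(c^2 + 3*c) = (c - 1)*(c + 3)*(c + 4)*(c)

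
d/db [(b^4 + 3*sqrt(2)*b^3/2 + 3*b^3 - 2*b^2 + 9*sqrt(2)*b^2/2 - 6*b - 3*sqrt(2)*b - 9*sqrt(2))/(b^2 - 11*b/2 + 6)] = (8*b^5 - 54*b^4 + 6*sqrt(2)*b^4 - 66*sqrt(2)*b^3 - 36*b^3 + 21*sqrt(2)*b^2 + 284*b^2 - 96*b + 288*sqrt(2)*b - 270*sqrt(2) - 144)/(4*b^4 - 44*b^3 + 169*b^2 - 264*b + 144)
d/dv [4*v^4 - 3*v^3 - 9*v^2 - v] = 16*v^3 - 9*v^2 - 18*v - 1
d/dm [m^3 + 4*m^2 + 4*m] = 3*m^2 + 8*m + 4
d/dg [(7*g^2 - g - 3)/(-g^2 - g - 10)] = (-8*g^2 - 146*g + 7)/(g^4 + 2*g^3 + 21*g^2 + 20*g + 100)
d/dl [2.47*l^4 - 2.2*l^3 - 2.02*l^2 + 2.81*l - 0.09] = 9.88*l^3 - 6.6*l^2 - 4.04*l + 2.81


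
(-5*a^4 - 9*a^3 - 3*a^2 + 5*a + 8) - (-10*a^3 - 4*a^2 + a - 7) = -5*a^4 + a^3 + a^2 + 4*a + 15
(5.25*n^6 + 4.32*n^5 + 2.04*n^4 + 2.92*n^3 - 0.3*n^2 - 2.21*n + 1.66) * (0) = 0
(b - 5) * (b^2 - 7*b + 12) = b^3 - 12*b^2 + 47*b - 60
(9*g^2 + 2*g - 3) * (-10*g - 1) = -90*g^3 - 29*g^2 + 28*g + 3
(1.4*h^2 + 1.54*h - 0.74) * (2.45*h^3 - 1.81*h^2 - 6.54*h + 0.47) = 3.43*h^5 + 1.239*h^4 - 13.7564*h^3 - 8.0742*h^2 + 5.5634*h - 0.3478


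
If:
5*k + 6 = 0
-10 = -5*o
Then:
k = -6/5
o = 2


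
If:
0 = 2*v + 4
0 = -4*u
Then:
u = 0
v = -2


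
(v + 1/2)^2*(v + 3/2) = v^3 + 5*v^2/2 + 7*v/4 + 3/8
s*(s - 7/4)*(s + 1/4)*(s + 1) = s^4 - s^3/2 - 31*s^2/16 - 7*s/16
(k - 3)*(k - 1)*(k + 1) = k^3 - 3*k^2 - k + 3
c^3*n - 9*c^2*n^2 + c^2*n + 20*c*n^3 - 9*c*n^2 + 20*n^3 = (c - 5*n)*(c - 4*n)*(c*n + n)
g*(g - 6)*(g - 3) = g^3 - 9*g^2 + 18*g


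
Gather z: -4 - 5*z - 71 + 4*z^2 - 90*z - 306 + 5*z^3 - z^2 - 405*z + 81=5*z^3 + 3*z^2 - 500*z - 300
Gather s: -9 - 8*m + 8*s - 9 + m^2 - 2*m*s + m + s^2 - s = m^2 - 7*m + s^2 + s*(7 - 2*m) - 18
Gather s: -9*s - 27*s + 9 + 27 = 36 - 36*s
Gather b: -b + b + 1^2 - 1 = 0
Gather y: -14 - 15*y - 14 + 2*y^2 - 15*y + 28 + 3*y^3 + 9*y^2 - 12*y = 3*y^3 + 11*y^2 - 42*y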